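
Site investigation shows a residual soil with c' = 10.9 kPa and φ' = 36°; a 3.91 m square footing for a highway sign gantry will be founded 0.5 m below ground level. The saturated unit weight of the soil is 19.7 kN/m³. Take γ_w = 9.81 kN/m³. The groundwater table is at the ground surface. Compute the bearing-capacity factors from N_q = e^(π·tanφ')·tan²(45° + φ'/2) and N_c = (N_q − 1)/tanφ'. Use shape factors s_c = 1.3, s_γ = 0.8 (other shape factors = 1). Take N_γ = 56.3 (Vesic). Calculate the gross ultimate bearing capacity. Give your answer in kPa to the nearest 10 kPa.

q_ult ≈ 1770 kPa

tan36° = 0.7265, so N_q = e^(π×0.7265)·tan²(63°) = 9.801 × 3.852 = 37.75.
N_c = (37.75 − 1)/tan36° = 50.59.
Water table at ground surface, so effective unit weight γ' = 19.7 − 9.81 = 9.89 kN/m³ is used throughout; overburden q = 9.89 × 0.5 = 4.945 kPa; the same γ' applies in the ½γBN_γ term.
Cohesion term c·N_c·s_c = 10.9 × 50.585 × 1.3 = 716.8 kPa; surcharge term q·N_q = 4.945 × 37.752 = 186.69 kPa; self-weight term 0.5·γ·B·N_γ·s_γ = 0.5 × 9.89 × 3.91 × 56.3 × 0.8 = 870.85 kPa.
q_ult = 716.8 + 186.69 + 870.85 = 1774.3 kPa.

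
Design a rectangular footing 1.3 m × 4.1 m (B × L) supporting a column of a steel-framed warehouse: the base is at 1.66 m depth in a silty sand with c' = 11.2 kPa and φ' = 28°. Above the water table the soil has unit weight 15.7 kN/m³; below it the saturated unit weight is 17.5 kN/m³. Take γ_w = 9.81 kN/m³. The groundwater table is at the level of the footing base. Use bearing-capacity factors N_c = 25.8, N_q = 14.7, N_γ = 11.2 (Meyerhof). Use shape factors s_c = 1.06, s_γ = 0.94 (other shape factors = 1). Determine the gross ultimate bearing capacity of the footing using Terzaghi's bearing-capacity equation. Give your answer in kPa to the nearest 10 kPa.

q_ult ≈ 740 kPa

Effective surcharge at the founding depth q = γ·D_f = 15.7 × 1.66 = 26.062 kPa.
The water table coincides with the base, so in the self-weight term γ → γ' = 7.69 kN/m³.
q_ult = c·N_c·s_c + q·N_q + 0.5·γ·B·N_γ·s_γ
     = 11.2 × 25.8 × 1.06 + 26.062 × 14.7 + 0.5 × 7.69 × 1.3 × 11.2 × 0.94
     = 306.3 + 383.11 + 52.624 = 742.03 kPa.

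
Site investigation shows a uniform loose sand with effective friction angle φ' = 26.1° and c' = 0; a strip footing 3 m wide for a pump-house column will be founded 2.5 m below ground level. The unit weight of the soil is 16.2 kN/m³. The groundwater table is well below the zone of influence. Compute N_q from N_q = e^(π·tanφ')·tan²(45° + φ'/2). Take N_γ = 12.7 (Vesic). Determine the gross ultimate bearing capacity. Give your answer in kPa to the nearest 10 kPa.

tan26.1° = 0.4899, so N_q = e^(π×0.4899)·tan²(58.05°) = 4.66 × 2.571 = 11.98.
q = γ·D_f = 16.2 × 2.5 = 40.5 kPa.
q·N_q = 40.5 × 11.981 = 485.25 kPa
0.5·γ·B·N_γ = 0.5 × 16.2 × 3 × 12.7 = 308.61 kPa
q_ult = 485.25 + 308.61 = 793.86 kPa.

q_ult ≈ 790 kPa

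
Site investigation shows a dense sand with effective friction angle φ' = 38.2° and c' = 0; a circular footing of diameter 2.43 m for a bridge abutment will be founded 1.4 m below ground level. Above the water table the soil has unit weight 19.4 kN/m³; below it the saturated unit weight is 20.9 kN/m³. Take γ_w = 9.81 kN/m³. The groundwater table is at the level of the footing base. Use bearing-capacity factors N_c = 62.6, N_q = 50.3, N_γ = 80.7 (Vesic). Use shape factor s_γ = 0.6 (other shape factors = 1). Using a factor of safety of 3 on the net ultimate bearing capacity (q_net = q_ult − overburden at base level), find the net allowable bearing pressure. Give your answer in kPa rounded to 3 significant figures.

q_all(net) ≈ 664 kPa

Effective surcharge at the founding depth q = γ·D_f = 19.4 × 1.4 = 27.16 kPa.
The water table coincides with the base, so in the self-weight term γ → γ' = 11.09 kN/m³.
q_ult = q·N_q + 0.5·γ·B·N_γ·s_γ
     = 27.16 × 50.3 + 0.5 × 11.09 × 2.43 × 80.7 × 0.6
     = 1366.1 + 652.43 = 2018.6 kPa.
q_net = 2018.6 − 27.16 = 1991.4 kPa.
q_all(net) = 1991.4 / 3 = 663.81 kPa.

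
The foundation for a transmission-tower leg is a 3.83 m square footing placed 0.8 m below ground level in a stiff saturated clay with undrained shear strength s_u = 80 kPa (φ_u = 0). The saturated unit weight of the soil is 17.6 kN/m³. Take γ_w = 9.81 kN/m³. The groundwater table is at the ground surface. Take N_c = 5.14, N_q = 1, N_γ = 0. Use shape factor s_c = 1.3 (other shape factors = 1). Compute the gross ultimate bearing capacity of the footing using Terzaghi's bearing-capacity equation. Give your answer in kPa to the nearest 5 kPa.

γ' = 17.6 − 9.81 = 7.79 kN/m³ (submerged throughout). q = 7.79 × 0.8 = 6.232 kPa.
c·N_c·s_c = 80 × 5.14 × 1.3 = 534.56 kPa
q·N_q = 6.232 × 1 = 6.232 kPa
q_ult = 534.56 + 6.232 = 540.79 kPa.

q_ult ≈ 540 kPa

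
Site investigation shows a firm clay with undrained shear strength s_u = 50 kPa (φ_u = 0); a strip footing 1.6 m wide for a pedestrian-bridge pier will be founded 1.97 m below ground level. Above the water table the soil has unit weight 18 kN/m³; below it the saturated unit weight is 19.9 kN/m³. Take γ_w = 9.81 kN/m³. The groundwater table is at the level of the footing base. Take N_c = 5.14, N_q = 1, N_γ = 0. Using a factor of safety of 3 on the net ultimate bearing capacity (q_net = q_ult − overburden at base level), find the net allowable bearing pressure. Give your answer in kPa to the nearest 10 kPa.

q_all(net) ≈ 90 kPa

q = γ·D_f = 18 × 1.97 = 35.46 kPa.
c·N_c = 50 × 5.14 = 257 kPa
q·N_q = 35.46 × 1 = 35.46 kPa
q_ult = 257 + 35.46 = 292.46 kPa.
q_net = 292.46 − 35.46 = 257 kPa.
q_all(net) = 257 / 3 = 85.667 kPa.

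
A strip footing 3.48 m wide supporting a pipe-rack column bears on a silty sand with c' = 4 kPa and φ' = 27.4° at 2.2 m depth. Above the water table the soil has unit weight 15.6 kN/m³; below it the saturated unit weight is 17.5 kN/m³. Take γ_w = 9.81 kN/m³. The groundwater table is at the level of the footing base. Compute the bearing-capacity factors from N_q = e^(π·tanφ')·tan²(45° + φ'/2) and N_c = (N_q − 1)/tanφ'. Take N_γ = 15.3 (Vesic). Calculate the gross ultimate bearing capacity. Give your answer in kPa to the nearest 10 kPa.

q_ult ≈ 780 kPa

tan27.4° = 0.5184, so N_q = e^(π×0.5184)·tan²(58.7°) = 5.096 × 2.705 = 13.78.
N_c = (13.78 − 1)/tan27.4° = 24.66.
Effective surcharge at the founding depth q = γ·D_f = 15.6 × 2.2 = 34.32 kPa.
The water table coincides with the base, so in the self-weight term γ → γ' = 7.69 kN/m³.
q_ult = c·N_c + q·N_q + 0.5·γ·B·N_γ
     = 4 × 24.665 + 34.32 × 13.785 + 0.5 × 7.69 × 3.48 × 15.3
     = 98.659 + 473.1 + 204.72 = 776.48 kPa.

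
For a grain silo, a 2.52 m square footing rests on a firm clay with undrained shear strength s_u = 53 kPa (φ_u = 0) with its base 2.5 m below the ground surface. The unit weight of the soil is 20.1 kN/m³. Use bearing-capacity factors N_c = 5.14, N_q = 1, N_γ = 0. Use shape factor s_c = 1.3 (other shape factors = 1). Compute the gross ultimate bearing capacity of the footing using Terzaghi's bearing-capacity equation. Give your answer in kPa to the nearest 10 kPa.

q_ult ≈ 400 kPa

Overburden at base level: q = 20.1 × 2.5 = 50.25 kPa.
Cohesion term c·N_c·s_c = 53 × 5.14 × 1.3 = 354.15 kPa; surcharge term q·N_q = 50.25 × 1 = 50.25 kPa.
q_ult = 354.15 + 50.25 = 404.4 kPa.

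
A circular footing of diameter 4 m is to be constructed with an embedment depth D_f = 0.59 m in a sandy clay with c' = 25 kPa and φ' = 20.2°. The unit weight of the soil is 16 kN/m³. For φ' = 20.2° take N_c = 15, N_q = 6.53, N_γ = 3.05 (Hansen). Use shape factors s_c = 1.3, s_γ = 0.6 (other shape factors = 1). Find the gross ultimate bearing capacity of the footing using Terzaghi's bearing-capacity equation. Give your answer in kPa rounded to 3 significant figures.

q = γ·D_f = 16 × 0.59 = 9.44 kPa.
c·N_c·s_c = 25 × 15 × 1.3 = 487.5 kPa
q·N_q = 9.44 × 6.53 = 61.643 kPa
0.5·γ·B·N_γ·s_γ = 0.5 × 16 × 4 × 3.05 × 0.6 = 58.56 kPa
q_ult = 487.5 + 61.643 + 58.56 = 607.7 kPa.

q_ult ≈ 608 kPa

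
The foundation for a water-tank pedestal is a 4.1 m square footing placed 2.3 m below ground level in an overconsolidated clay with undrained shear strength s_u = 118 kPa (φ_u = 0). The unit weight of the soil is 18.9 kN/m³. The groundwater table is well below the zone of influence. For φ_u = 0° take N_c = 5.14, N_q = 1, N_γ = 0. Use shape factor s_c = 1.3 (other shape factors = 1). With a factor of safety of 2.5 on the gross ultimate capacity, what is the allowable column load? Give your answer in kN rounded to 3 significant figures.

Overburden at base level: q = 18.9 × 2.3 = 43.47 kPa.
Cohesion term c·N_c·s_c = 118 × 5.14 × 1.3 = 788.48 kPa; surcharge term q·N_q = 43.47 × 1 = 43.47 kPa.
q_ult = 788.48 + 43.47 = 831.95 kPa.
Gross allowable pressure q_all = 831.95 / 2.5 = 332.78 kPa.
Footing area = 16.81 m², so allowable column load = 332.78 × 16.81 = 5594 kN.

P_all ≈ 5590 kN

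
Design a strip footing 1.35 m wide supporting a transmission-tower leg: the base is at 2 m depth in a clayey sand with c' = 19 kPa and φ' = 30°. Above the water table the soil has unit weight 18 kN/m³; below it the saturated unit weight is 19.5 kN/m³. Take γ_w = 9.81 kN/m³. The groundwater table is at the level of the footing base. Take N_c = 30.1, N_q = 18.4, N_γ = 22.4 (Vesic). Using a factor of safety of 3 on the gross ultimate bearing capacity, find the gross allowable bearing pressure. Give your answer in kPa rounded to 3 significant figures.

q_all ≈ 460 kPa

Effective surcharge at the founding depth q = γ·D_f = 18 × 2 = 36 kPa.
The water table coincides with the base, so in the self-weight term γ → γ' = 9.69 kN/m³.
q_ult = c·N_c + q·N_q + 0.5·γ·B·N_γ
     = 19 × 30.1 + 36 × 18.4 + 0.5 × 9.69 × 1.35 × 22.4
     = 571.9 + 662.4 + 146.51 = 1380.8 kPa.
q_all = 1380.8 / 3 = 460.27 kPa.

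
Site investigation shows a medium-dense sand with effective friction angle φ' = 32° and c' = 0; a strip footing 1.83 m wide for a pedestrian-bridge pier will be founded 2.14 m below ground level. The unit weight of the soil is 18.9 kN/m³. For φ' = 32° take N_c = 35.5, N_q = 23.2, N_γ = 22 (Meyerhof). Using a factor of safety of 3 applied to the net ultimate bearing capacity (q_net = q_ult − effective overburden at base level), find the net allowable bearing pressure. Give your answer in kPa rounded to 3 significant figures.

q_all(net) ≈ 426 kPa

Overburden at base level: q = 18.9 × 2.14 = 40.446 kPa.
Surcharge term q·N_q = 40.446 × 23.2 = 938.35 kPa; self-weight term 0.5·γ·B·N_γ = 0.5 × 18.9 × 1.83 × 22 = 380.46 kPa.
q_ult = 938.35 + 380.46 = 1318.8 kPa.
Net ultimate: q_net = 1318.8 − 40.446 = 1278.4 kPa.
q_all(net) = 1278.4 / 3 = 426.12 kPa.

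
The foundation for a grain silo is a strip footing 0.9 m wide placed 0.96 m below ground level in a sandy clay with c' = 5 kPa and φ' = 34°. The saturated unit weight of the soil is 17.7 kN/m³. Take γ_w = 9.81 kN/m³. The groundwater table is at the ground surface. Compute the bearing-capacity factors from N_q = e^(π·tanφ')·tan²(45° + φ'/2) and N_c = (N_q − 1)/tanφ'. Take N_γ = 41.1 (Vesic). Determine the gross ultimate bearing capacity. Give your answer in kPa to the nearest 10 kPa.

q_ult ≈ 580 kPa

tan34° = 0.6745, so N_q = e^(π×0.6745)·tan²(62°) = 8.323 × 3.537 = 29.44.
N_c = (29.44 − 1)/tan34° = 42.16.
Water table at ground surface, so effective unit weight γ' = 17.7 − 9.81 = 7.89 kN/m³ is used throughout; overburden q = 7.89 × 0.96 = 7.5744 kPa; the same γ' applies in the ½γBN_γ term.
Cohesion term c·N_c = 5 × 42.164 = 210.82 kPa; surcharge term q·N_q = 7.5744 × 29.44 = 222.99 kPa; self-weight term 0.5·γ·B·N_γ = 0.5 × 7.89 × 0.9 × 41.1 = 145.93 kPa.
q_ult = 210.82 + 222.99 + 145.93 = 579.73 kPa.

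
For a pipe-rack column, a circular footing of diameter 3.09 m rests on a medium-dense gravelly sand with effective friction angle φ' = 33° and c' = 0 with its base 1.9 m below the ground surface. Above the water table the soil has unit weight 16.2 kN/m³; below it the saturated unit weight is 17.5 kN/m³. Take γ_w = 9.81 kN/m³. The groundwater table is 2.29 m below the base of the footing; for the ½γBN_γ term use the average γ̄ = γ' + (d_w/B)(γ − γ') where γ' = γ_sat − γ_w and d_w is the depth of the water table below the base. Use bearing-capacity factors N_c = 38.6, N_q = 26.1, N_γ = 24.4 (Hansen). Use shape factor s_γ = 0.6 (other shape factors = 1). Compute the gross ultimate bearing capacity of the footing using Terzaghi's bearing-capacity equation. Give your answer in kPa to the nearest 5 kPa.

Overburden at base level: q = 16.2 × 1.9 = 30.78 kPa.
The water table is 2.29 m below the base (< B = 3.09 m), so the ½γBN_γ term uses γ̄ = γ' + (d_w/B)(γ − γ') = 7.69 + (2.29/3.09)(16.2 − 7.69) = 13.997 kN/m³.
Surcharge term q·N_q = 30.78 × 26.1 = 803.36 kPa; self-weight term 0.5·γ·B·N_γ·s_γ = 0.5 × 13.997 × 3.09 × 24.4 × 0.6 = 316.59 kPa.
q_ult = 803.36 + 316.59 = 1119.9 kPa.

q_ult ≈ 1120 kPa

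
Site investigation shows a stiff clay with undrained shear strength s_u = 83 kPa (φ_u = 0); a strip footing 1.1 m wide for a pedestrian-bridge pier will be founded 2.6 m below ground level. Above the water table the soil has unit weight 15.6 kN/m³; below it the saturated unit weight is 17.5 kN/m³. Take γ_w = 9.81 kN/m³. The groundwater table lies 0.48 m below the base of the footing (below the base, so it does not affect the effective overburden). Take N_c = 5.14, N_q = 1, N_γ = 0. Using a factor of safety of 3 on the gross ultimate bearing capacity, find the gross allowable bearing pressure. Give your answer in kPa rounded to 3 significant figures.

q = γ·D_f = 15.6 × 2.6 = 40.56 kPa.
c·N_c = 83 × 5.14 = 426.62 kPa
q·N_q = 40.56 × 1 = 40.56 kPa
q_ult = 426.62 + 40.56 = 467.18 kPa.
q_all = 467.18 / 3 = 155.73 kPa.

q_all ≈ 156 kPa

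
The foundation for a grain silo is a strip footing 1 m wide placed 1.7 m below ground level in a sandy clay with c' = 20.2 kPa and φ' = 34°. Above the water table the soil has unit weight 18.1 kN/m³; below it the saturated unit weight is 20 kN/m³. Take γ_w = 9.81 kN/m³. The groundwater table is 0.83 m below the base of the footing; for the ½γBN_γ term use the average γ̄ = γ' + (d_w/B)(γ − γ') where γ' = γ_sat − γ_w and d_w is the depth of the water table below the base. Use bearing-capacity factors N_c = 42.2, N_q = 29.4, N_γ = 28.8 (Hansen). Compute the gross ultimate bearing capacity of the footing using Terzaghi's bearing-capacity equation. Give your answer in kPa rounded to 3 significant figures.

q_ult ≈ 2000 kPa

Effective surcharge at the founding depth q = γ·D_f = 18.1 × 1.7 = 30.77 kPa.
With d_w = 0.83 m < B, γ̄ = 10.19 + (0.83/1) × (18.1 − 10.19) = 16.755 kN/m³.
q_ult = c·N_c + q·N_q + 0.5·γ·B·N_γ
     = 20.2 × 42.2 + 30.77 × 29.4 + 0.5 × 16.755 × 1 × 28.8
     = 852.44 + 904.64 + 241.28 = 1998.4 kPa.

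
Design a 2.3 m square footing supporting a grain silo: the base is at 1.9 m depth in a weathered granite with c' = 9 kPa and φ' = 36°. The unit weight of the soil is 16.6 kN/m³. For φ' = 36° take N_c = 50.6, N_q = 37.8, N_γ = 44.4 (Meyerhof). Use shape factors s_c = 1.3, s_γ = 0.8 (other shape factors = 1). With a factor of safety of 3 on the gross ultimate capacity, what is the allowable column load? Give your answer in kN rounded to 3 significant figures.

q = γ·D_f = 16.6 × 1.9 = 31.54 kPa.
c·N_c·s_c = 9 × 50.6 × 1.3 = 592.02 kPa
q·N_q = 31.54 × 37.8 = 1192.2 kPa
0.5·γ·B·N_γ·s_γ = 0.5 × 16.6 × 2.3 × 44.4 × 0.8 = 678.08 kPa
q_ult = 592.02 + 1192.2 + 678.08 = 2462.3 kPa.
Gross allowable pressure q_all = 2462.3 / 3 = 820.77 kPa.
Footing area = 5.29 m², so allowable column load = 820.77 × 5.29 = 4341.9 kN.

P_all ≈ 4340 kN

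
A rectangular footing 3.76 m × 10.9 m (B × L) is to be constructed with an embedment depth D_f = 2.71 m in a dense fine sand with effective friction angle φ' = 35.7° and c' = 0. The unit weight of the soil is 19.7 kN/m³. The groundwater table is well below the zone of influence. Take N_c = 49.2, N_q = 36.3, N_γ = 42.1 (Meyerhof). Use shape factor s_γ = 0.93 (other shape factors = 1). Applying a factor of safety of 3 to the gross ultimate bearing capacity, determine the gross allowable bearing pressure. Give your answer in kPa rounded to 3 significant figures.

q_all ≈ 1130 kPa

Overburden at base level: q = 19.7 × 2.71 = 53.387 kPa.
Surcharge term q·N_q = 53.387 × 36.3 = 1937.9 kPa; self-weight term 0.5·γ·B·N_γ·s_γ = 0.5 × 19.7 × 3.76 × 42.1 × 0.93 = 1450.1 kPa.
q_ult = 1937.9 + 1450.1 = 3388 kPa.
q_all = q_ult / FS = 3388 / 3 = 1129.3 kPa.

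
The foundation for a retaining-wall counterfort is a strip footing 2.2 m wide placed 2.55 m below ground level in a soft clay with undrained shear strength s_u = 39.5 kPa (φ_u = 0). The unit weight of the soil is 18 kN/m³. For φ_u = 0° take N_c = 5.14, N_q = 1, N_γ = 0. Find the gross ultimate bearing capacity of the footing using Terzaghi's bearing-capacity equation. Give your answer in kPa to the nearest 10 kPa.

q = γ·D_f = 18 × 2.55 = 45.9 kPa.
c·N_c = 39.5 × 5.14 = 203.03 kPa
q·N_q = 45.9 × 1 = 45.9 kPa
q_ult = 203.03 + 45.9 = 248.93 kPa.

q_ult ≈ 250 kPa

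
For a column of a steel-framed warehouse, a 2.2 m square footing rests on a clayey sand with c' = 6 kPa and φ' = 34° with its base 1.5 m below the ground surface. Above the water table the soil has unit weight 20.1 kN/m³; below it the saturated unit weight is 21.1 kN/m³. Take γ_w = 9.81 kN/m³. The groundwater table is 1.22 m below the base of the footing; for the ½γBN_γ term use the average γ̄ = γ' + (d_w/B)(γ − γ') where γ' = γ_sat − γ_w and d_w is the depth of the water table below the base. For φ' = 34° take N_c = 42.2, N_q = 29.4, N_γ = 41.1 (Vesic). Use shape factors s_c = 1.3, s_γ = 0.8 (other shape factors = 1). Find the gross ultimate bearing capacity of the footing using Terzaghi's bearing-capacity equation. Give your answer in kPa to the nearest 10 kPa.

Overburden at base level: q = 20.1 × 1.5 = 30.15 kPa.
The water table is 1.22 m below the base (< B = 2.2 m), so the ½γBN_γ term uses γ̄ = γ' + (d_w/B)(γ − γ') = 11.29 + (1.22/2.2)(20.1 − 11.29) = 16.176 kN/m³.
Cohesion term c·N_c·s_c = 6 × 42.2 × 1.3 = 329.16 kPa; surcharge term q·N_q = 30.15 × 29.4 = 886.41 kPa; self-weight term 0.5·γ·B·N_γ·s_γ = 0.5 × 16.176 × 2.2 × 41.1 × 0.8 = 585.04 kPa.
q_ult = 329.16 + 886.41 + 585.04 = 1800.6 kPa.

q_ult ≈ 1800 kPa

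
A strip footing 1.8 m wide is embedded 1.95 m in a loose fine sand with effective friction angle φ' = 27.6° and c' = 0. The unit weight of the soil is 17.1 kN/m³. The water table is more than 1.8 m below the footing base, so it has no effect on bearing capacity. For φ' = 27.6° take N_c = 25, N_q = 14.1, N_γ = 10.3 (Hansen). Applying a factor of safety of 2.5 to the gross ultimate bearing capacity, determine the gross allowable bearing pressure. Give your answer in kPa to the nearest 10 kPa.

q_all ≈ 250 kPa

q = γ·D_f = 17.1 × 1.95 = 33.345 kPa.
q·N_q = 33.345 × 14.1 = 470.16 kPa
0.5·γ·B·N_γ = 0.5 × 17.1 × 1.8 × 10.3 = 158.52 kPa
q_ult = 470.16 + 158.52 = 628.68 kPa.
q_all = q_ult / FS = 628.68 / 2.5 = 251.47 kPa.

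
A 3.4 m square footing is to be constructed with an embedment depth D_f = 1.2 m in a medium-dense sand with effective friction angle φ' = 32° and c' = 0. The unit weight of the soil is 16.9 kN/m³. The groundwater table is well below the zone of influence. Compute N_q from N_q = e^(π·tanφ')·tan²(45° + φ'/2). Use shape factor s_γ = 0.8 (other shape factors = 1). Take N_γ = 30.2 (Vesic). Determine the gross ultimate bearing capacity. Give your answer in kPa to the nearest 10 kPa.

q_ult ≈ 1160 kPa

tan32° = 0.6249, so N_q = e^(π×0.6249)·tan²(61°) = 7.121 × 3.255 = 23.18.
Overburden at base level: q = 16.9 × 1.2 = 20.28 kPa.
Surcharge term q·N_q = 20.28 × 23.177 = 470.03 kPa; self-weight term 0.5·γ·B·N_γ·s_γ = 0.5 × 16.9 × 3.4 × 30.2 × 0.8 = 694.12 kPa.
q_ult = 470.03 + 694.12 = 1164.1 kPa.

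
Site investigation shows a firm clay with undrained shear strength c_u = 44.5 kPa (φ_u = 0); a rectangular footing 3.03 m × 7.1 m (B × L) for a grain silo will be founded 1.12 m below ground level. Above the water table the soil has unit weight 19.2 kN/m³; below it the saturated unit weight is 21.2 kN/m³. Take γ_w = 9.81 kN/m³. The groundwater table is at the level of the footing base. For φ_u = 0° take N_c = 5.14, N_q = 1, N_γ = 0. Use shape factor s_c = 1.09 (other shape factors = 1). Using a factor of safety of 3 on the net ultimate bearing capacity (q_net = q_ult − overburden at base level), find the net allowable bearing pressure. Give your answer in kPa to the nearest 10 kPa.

q_all(net) ≈ 80 kPa

Effective surcharge at the founding depth q = γ·D_f = 19.2 × 1.12 = 21.504 kPa.
q_ult = c·N_c·s_c + q·N_q
     = 44.5 × 5.14 × 1.09 + 21.504 × 1
     = 249.32 + 21.504 = 270.82 kPa.
q_net = 270.82 − 21.504 = 249.32 kPa.
q_all(net) = 249.32 / 3 = 83.105 kPa.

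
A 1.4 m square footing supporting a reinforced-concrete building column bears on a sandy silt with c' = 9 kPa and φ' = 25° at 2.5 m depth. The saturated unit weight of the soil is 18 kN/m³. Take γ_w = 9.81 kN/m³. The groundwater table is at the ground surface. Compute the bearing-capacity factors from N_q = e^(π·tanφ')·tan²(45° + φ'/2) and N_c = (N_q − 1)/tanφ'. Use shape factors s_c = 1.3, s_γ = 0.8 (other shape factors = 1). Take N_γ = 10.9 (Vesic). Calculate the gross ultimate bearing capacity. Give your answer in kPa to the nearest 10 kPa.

q_ult ≈ 510 kPa

tan25° = 0.4663, so N_q = e^(π×0.4663)·tan²(57.5°) = 4.327 × 2.464 = 10.66.
N_c = (10.66 − 1)/tan25° = 20.72.
Water table at ground surface, so effective unit weight γ' = 18 − 9.81 = 8.19 kN/m³ is used throughout; overburden q = 8.19 × 2.5 = 20.475 kPa; the same γ' applies in the ½γBN_γ term.
Cohesion term c·N_c·s_c = 9 × 20.721 × 1.3 = 242.43 kPa; surcharge term q·N_q = 20.475 × 10.662 = 218.31 kPa; self-weight term 0.5·γ·B·N_γ·s_γ = 0.5 × 8.19 × 1.4 × 10.9 × 0.8 = 49.992 kPa.
q_ult = 242.43 + 218.31 + 49.992 = 510.73 kPa.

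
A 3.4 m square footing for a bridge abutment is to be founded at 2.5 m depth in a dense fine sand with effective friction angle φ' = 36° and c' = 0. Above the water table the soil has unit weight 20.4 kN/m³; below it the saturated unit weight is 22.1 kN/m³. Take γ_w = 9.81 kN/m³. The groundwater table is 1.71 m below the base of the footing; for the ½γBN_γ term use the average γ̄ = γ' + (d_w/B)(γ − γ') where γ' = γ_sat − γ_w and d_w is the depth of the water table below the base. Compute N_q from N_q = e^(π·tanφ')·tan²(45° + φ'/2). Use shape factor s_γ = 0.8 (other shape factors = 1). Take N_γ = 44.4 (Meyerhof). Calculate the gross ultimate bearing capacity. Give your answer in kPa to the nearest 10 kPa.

q_ult ≈ 2910 kPa

tan36° = 0.7265, so N_q = e^(π×0.7265)·tan²(63°) = 9.801 × 3.852 = 37.75.
Overburden at base level: q = 20.4 × 2.5 = 51 kPa.
The water table is 1.71 m below the base (< B = 3.4 m), so the ½γBN_γ term uses γ̄ = γ' + (d_w/B)(γ − γ') = 12.29 + (1.71/3.4)(20.4 − 12.29) = 16.369 kN/m³.
Surcharge term q·N_q = 51 × 37.752 = 1925.4 kPa; self-weight term 0.5·γ·B·N_γ·s_γ = 0.5 × 16.369 × 3.4 × 44.4 × 0.8 = 988.42 kPa.
q_ult = 1925.4 + 988.42 = 2913.8 kPa.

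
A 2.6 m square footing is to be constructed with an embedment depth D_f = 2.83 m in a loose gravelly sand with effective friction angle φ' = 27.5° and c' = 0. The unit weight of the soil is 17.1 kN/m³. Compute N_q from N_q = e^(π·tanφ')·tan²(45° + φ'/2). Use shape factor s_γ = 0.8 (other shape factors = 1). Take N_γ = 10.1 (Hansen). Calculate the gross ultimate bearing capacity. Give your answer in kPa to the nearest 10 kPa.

tan27.5° = 0.5206, so N_q = e^(π×0.5206)·tan²(58.75°) = 5.132 × 2.716 = 13.94.
q = γ·D_f = 17.1 × 2.83 = 48.393 kPa.
q·N_q = 48.393 × 13.936 = 674.4 kPa
0.5·γ·B·N_γ·s_γ = 0.5 × 17.1 × 2.6 × 10.1 × 0.8 = 179.62 kPa
q_ult = 674.4 + 179.62 = 854.02 kPa.

q_ult ≈ 850 kPa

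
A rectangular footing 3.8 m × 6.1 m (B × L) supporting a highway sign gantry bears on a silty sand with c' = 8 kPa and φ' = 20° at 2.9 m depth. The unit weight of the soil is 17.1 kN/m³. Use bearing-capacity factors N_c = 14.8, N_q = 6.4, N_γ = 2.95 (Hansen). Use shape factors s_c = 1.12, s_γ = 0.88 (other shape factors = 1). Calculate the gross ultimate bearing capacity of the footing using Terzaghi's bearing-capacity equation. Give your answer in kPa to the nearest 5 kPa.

q_ult ≈ 535 kPa

Overburden at base level: q = 17.1 × 2.9 = 49.59 kPa.
Cohesion term c·N_c·s_c = 8 × 14.8 × 1.12 = 132.61 kPa; surcharge term q·N_q = 49.59 × 6.4 = 317.38 kPa; self-weight term 0.5·γ·B·N_γ·s_γ = 0.5 × 17.1 × 3.8 × 2.95 × 0.88 = 84.344 kPa.
q_ult = 132.61 + 317.38 + 84.344 = 534.33 kPa.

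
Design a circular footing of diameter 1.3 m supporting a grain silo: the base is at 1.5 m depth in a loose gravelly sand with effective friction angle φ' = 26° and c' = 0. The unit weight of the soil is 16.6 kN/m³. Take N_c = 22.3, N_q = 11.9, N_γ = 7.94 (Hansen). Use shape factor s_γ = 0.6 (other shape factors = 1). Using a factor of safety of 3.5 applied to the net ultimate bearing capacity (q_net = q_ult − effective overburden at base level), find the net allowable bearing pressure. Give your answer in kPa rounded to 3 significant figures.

Overburden at base level: q = 16.6 × 1.5 = 24.9 kPa.
Surcharge term q·N_q = 24.9 × 11.9 = 296.31 kPa; self-weight term 0.5·γ·B·N_γ·s_γ = 0.5 × 16.6 × 1.3 × 7.94 × 0.6 = 51.404 kPa.
q_ult = 296.31 + 51.404 = 347.71 kPa.
Net ultimate: q_net = 347.71 − 24.9 = 322.81 kPa.
q_all(net) = 322.81 / 3.5 = 92.232 kPa.

q_all(net) ≈ 92.2 kPa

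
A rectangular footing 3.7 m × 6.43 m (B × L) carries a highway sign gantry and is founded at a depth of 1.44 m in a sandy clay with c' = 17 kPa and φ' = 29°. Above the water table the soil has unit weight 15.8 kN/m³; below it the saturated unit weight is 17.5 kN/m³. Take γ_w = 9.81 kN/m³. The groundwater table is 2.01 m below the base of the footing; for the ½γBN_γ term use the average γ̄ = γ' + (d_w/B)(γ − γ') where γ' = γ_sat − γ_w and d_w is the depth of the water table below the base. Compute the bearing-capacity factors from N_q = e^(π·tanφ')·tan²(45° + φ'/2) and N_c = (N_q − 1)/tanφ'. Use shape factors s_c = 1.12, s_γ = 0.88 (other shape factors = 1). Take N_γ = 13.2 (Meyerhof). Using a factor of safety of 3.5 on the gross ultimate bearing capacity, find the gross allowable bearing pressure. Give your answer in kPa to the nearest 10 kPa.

q_all ≈ 330 kPa

N_q = e^(π·tan29°)·tan²(59.5°) = 16.44; N_c = (N_q − 1)/tanφ' = 27.86.
Overburden at base level: q = 15.8 × 1.44 = 22.752 kPa.
The water table is 2.01 m below the base (< B = 3.7 m), so the ½γBN_γ term uses γ̄ = γ' + (d_w/B)(γ − γ') = 7.69 + (2.01/3.7)(15.8 − 7.69) = 12.096 kN/m³.
Cohesion term c·N_c·s_c = 17 × 27.86 × 1.12 = 530.46 kPa; surcharge term q·N_q = 22.752 × 16.443 = 374.12 kPa; self-weight term 0.5·γ·B·N_γ·s_γ = 0.5 × 12.096 × 3.7 × 13.2 × 0.88 = 259.93 kPa.
q_ult = 530.46 + 374.12 + 259.93 = 1164.5 kPa.
q_all = 1164.5 / 3.5 = 332.72 kPa.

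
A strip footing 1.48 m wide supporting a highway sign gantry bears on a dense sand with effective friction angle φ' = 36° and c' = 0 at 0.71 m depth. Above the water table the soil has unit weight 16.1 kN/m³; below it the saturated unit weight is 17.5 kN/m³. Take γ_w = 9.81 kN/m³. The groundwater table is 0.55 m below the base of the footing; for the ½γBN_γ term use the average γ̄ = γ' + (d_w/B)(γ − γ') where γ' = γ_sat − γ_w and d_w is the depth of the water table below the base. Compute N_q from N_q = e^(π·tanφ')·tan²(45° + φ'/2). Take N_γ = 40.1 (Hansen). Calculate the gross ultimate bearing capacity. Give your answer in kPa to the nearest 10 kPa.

q_ult ≈ 750 kPa

tan36° = 0.7265, so N_q = e^(π×0.7265)·tan²(63°) = 9.801 × 3.852 = 37.75.
Overburden at base level: q = 16.1 × 0.71 = 11.431 kPa.
The water table is 0.55 m below the base (< B = 1.48 m), so the ½γBN_γ term uses γ̄ = γ' + (d_w/B)(γ − γ') = 7.69 + (0.55/1.48)(16.1 − 7.69) = 10.815 kN/m³.
Surcharge term q·N_q = 11.431 × 37.752 = 431.55 kPa; self-weight term 0.5·γ·B·N_γ = 0.5 × 10.815 × 1.48 × 40.1 = 320.93 kPa.
q_ult = 431.55 + 320.93 = 752.48 kPa.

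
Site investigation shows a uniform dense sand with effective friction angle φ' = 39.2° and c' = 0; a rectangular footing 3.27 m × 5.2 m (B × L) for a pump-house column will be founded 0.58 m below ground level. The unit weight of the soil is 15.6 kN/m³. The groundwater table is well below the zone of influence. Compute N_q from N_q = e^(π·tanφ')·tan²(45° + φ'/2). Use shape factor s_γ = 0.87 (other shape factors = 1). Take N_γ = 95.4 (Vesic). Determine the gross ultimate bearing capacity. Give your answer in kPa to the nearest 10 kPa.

q_ult ≈ 2640 kPa

tan39.2° = 0.8156, so N_q = e^(π×0.8156)·tan²(64.6°) = 12.965 × 4.435 = 57.5.
Overburden at base level: q = 15.6 × 0.58 = 9.048 kPa.
Surcharge term q·N_q = 9.048 × 57.501 = 520.27 kPa; self-weight term 0.5·γ·B·N_γ·s_γ = 0.5 × 15.6 × 3.27 × 95.4 × 0.87 = 2116.9 kPa.
q_ult = 520.27 + 2116.9 = 2637.2 kPa.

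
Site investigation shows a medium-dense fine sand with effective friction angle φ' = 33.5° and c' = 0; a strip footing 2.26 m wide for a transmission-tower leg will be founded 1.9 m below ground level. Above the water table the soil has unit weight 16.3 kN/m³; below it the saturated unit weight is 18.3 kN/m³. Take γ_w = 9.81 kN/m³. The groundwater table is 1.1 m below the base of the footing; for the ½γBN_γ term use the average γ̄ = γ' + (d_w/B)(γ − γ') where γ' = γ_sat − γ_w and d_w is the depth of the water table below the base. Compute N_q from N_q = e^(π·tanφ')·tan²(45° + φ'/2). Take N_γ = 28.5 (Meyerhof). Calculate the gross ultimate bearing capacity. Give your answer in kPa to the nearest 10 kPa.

q_ult ≈ 1250 kPa

tan33.5° = 0.6619, so N_q = e^(π×0.6619)·tan²(61.75°) = 7.999 × 3.464 = 27.71.
Overburden at base level: q = 16.3 × 1.9 = 30.97 kPa.
The water table is 1.1 m below the base (< B = 2.26 m), so the ½γBN_γ term uses γ̄ = γ' + (d_w/B)(γ − γ') = 8.49 + (1.1/2.26)(16.3 − 8.49) = 12.291 kN/m³.
Surcharge term q·N_q = 30.97 × 27.707 = 858.1 kPa; self-weight term 0.5·γ·B·N_γ = 0.5 × 12.291 × 2.26 × 28.5 = 395.84 kPa.
q_ult = 858.1 + 395.84 = 1253.9 kPa.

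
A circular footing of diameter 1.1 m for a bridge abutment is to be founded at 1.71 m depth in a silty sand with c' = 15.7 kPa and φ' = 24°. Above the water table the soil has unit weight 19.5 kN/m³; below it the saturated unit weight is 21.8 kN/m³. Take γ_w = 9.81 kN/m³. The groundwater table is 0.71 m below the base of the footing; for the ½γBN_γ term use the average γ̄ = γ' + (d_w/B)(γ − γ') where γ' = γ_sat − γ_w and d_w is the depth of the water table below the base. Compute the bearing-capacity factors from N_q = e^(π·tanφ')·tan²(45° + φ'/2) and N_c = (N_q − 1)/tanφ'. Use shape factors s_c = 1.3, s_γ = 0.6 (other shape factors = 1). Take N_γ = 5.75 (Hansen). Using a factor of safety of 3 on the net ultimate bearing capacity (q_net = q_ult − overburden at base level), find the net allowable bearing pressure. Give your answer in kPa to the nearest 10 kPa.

q_all(net) ≈ 240 kPa

N_q = e^(π·tan24°)·tan²(57°) = 9.6; N_c = (N_q − 1)/tanφ' = 19.32.
Overburden at base level: q = 19.5 × 1.71 = 33.345 kPa.
The water table is 0.71 m below the base (< B = 1.1 m), so the ½γBN_γ term uses γ̄ = γ' + (d_w/B)(γ − γ') = 11.99 + (0.71/1.1)(19.5 − 11.99) = 16.837 kN/m³.
Cohesion term c·N_c·s_c = 15.7 × 19.324 × 1.3 = 394.39 kPa; surcharge term q·N_q = 33.345 × 9.6034 = 320.23 kPa; self-weight term 0.5·γ·B·N_γ·s_γ = 0.5 × 16.837 × 1.1 × 5.75 × 0.6 = 31.949 kPa.
q_ult = 394.39 + 320.23 + 31.949 = 746.57 kPa.
q_net = 746.57 − 33.345 = 713.22 kPa.
q_all(net) = 713.22 / 3 = 237.74 kPa.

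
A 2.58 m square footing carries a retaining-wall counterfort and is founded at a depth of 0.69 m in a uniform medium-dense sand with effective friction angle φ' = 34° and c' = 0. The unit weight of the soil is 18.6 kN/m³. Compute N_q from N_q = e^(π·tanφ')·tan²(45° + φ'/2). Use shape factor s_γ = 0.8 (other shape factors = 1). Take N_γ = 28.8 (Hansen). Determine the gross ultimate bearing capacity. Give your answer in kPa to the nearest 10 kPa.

q_ult ≈ 930 kPa

tan34° = 0.6745, so N_q = e^(π×0.6745)·tan²(62°) = 8.323 × 3.537 = 29.44.
q = γ·D_f = 18.6 × 0.69 = 12.834 kPa.
q·N_q = 12.834 × 29.44 = 377.83 kPa
0.5·γ·B·N_γ·s_γ = 0.5 × 18.6 × 2.58 × 28.8 × 0.8 = 552.82 kPa
q_ult = 377.83 + 552.82 = 930.65 kPa.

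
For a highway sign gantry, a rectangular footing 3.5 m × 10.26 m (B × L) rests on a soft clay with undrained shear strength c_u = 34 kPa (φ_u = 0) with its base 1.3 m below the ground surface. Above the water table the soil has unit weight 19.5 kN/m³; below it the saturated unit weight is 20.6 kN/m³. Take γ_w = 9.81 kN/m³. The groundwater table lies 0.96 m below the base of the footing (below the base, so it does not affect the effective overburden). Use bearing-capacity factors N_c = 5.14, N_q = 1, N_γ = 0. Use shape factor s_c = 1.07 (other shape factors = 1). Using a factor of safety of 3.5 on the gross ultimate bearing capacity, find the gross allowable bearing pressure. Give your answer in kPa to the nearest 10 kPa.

q_all ≈ 60 kPa

Effective surcharge at the founding depth q = γ·D_f = 19.5 × 1.3 = 25.35 kPa.
q_ult = c·N_c·s_c + q·N_q
     = 34 × 5.14 × 1.07 + 25.35 × 1
     = 186.99 + 25.35 = 212.34 kPa.
q_all = 212.34 / 3.5 = 60.669 kPa.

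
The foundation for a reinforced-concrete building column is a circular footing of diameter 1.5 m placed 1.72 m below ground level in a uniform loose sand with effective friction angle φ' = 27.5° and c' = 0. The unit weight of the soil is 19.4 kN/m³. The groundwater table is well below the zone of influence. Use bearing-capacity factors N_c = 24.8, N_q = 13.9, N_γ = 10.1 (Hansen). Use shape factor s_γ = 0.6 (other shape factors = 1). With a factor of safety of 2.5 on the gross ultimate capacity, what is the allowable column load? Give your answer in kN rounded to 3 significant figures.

P_all ≈ 390 kN

Overburden at base level: q = 19.4 × 1.72 = 33.368 kPa.
Surcharge term q·N_q = 33.368 × 13.9 = 463.82 kPa; self-weight term 0.5·γ·B·N_γ·s_γ = 0.5 × 19.4 × 1.5 × 10.1 × 0.6 = 88.173 kPa.
q_ult = 463.82 + 88.173 = 551.99 kPa.
Gross allowable pressure q_all = 551.99 / 2.5 = 220.8 kPa.
Footing area = 1.7671 m², so allowable column load = 220.8 × 1.7671 = 390.17 kN.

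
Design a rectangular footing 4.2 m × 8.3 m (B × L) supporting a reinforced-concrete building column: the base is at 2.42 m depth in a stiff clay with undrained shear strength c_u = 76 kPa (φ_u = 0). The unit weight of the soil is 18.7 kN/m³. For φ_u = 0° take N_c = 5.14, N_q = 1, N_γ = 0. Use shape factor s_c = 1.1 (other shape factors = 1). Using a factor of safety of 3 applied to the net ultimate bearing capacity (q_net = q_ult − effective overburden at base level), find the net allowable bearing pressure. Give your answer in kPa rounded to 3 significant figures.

Overburden at base level: q = 18.7 × 2.42 = 45.254 kPa.
Cohesion term c·N_c·s_c = 76 × 5.14 × 1.1 = 429.7 kPa; surcharge term q·N_q = 45.254 × 1 = 45.254 kPa.
q_ult = 429.7 + 45.254 = 474.96 kPa.
Net ultimate: q_net = 474.96 − 45.254 = 429.7 kPa.
q_all(net) = 429.7 / 3 = 143.23 kPa.

q_all(net) ≈ 143 kPa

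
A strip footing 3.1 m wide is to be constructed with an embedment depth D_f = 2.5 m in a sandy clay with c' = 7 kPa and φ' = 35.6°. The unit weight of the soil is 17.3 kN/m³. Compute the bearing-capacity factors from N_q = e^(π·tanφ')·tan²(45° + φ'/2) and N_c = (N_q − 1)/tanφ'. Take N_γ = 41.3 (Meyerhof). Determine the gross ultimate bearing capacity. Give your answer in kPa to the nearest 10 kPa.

tan35.6° = 0.7159, so N_q = e^(π×0.7159)·tan²(62.8°) = 9.48 × 3.786 = 35.89.
N_c = (35.89 − 1)/tan35.6° = 48.74.
q = γ·D_f = 17.3 × 2.5 = 43.25 kPa.
c·N_c = 7 × 48.736 = 341.15 kPa
q·N_q = 43.25 × 35.891 = 1552.3 kPa
0.5·γ·B·N_γ = 0.5 × 17.3 × 3.1 × 41.3 = 1107.5 kPa
q_ult = 341.15 + 1552.3 + 1107.5 = 3000.9 kPa.

q_ult ≈ 3000 kPa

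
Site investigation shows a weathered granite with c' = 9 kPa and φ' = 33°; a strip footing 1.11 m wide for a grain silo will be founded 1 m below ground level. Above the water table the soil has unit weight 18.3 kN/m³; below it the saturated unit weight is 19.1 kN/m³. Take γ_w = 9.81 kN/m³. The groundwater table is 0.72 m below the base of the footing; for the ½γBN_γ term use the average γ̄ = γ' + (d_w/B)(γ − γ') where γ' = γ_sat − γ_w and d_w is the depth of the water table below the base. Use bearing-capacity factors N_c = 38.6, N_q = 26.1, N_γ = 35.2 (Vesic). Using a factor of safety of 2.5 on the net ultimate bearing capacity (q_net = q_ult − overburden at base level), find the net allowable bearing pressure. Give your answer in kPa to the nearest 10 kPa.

q_all(net) ≈ 440 kPa

Overburden at base level: q = 18.3 × 1 = 18.3 kPa.
The water table is 0.72 m below the base (< B = 1.11 m), so the ½γBN_γ term uses γ̄ = γ' + (d_w/B)(γ − γ') = 9.29 + (0.72/1.11)(18.3 − 9.29) = 15.134 kN/m³.
Cohesion term c·N_c = 9 × 38.6 = 347.4 kPa; surcharge term q·N_q = 18.3 × 26.1 = 477.63 kPa; self-weight term 0.5·γ·B·N_γ = 0.5 × 15.134 × 1.11 × 35.2 = 295.66 kPa.
q_ult = 347.4 + 477.63 + 295.66 = 1120.7 kPa.
q_net = 1120.7 − 18.3 = 1102.4 kPa.
q_all(net) = 1102.4 / 2.5 = 440.96 kPa.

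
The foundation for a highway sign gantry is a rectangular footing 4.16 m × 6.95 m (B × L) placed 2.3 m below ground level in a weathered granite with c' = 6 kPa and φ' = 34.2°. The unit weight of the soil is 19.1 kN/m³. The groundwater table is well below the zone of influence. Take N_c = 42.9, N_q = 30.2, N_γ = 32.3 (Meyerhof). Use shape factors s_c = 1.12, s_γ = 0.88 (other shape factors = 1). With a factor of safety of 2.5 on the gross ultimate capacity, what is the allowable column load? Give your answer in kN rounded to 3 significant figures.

P_all ≈ 31700 kN

Overburden at base level: q = 19.1 × 2.3 = 43.93 kPa.
Cohesion term c·N_c·s_c = 6 × 42.9 × 1.12 = 288.29 kPa; surcharge term q·N_q = 43.93 × 30.2 = 1326.7 kPa; self-weight term 0.5·γ·B·N_γ·s_γ = 0.5 × 19.1 × 4.16 × 32.3 × 0.88 = 1129.2 kPa.
q_ult = 288.29 + 1326.7 + 1129.2 = 2744.2 kPa.
Gross allowable pressure q_all = 2744.2 / 2.5 = 1097.7 kPa.
Footing area = 28.912 m², so allowable column load = 1097.7 × 28.912 = 31736 kN.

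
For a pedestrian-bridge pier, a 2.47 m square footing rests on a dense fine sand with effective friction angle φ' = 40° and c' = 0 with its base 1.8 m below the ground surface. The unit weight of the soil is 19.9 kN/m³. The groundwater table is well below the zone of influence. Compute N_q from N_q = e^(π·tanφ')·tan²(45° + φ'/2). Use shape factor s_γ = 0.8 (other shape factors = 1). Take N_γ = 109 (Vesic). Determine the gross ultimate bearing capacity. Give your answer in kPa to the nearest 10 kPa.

q_ult ≈ 4440 kPa

tan40° = 0.8391, so N_q = e^(π×0.8391)·tan²(65°) = 13.959 × 4.599 = 64.2.
Overburden at base level: q = 19.9 × 1.8 = 35.82 kPa.
Surcharge term q·N_q = 35.82 × 64.195 = 2299.5 kPa; self-weight term 0.5·γ·B·N_γ·s_γ = 0.5 × 19.9 × 2.47 × 109 × 0.8 = 2143.1 kPa.
q_ult = 2299.5 + 2143.1 = 4442.5 kPa.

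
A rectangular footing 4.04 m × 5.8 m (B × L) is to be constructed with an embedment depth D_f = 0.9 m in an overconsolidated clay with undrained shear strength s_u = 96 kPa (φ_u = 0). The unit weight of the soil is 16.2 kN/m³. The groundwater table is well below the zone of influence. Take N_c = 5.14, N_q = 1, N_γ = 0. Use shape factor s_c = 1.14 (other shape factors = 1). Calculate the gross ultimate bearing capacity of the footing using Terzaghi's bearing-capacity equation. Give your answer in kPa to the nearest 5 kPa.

q_ult ≈ 575 kPa

Effective surcharge at the founding depth q = γ·D_f = 16.2 × 0.9 = 14.58 kPa.
q_ult = c·N_c·s_c + q·N_q
     = 96 × 5.14 × 1.14 + 14.58 × 1
     = 562.52 + 14.58 = 577.1 kPa.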